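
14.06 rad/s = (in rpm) 134.3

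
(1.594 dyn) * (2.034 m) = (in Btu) 3.073e-08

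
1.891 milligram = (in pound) 4.169e-06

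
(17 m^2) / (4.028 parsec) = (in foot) 4.487e-16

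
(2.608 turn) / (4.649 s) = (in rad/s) 3.525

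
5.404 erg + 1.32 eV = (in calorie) 1.292e-07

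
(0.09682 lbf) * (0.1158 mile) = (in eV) 5.01e+20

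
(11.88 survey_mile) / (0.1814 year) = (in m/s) 0.003342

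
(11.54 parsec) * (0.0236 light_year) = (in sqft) 8.558e+32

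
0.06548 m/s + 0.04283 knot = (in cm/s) 8.751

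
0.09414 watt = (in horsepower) 0.0001262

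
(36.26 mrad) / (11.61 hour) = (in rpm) 8.284e-06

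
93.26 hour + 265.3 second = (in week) 0.5556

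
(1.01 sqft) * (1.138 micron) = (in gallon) 2.821e-05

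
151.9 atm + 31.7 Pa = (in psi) 2232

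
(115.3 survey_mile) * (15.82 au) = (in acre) 1.085e+14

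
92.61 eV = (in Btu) 1.406e-20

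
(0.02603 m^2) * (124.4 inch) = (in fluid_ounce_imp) 2895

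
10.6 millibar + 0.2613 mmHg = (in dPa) 1.095e+04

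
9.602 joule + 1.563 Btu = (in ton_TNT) 3.964e-07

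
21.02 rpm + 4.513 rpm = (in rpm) 25.53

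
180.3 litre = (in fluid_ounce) 6097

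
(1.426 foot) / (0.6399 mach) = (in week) 3.298e-09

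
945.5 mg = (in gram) 0.9455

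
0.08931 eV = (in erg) 1.431e-13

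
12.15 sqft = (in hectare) 0.0001129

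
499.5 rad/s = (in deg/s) 2.862e+04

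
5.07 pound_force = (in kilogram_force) 2.3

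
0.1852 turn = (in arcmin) 4000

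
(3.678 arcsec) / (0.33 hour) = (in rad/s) 1.501e-08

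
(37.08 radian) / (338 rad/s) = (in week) 1.814e-07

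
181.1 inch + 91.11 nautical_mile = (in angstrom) 1.687e+15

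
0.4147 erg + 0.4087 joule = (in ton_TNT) 9.768e-11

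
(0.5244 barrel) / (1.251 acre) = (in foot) 5.403e-05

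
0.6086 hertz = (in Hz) 0.6086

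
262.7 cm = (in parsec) 8.514e-17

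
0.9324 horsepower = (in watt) 695.3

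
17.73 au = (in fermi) 2.652e+27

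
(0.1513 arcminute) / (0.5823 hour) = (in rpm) 2.005e-07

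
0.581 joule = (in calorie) 0.1389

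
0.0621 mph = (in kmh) 0.09994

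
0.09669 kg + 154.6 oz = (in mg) 4.48e+06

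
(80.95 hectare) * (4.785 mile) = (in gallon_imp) 1.371e+12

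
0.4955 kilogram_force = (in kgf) 0.4955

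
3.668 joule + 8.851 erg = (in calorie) 0.8767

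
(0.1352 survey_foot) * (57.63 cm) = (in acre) 5.868e-06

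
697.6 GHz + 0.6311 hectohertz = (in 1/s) 6.976e+11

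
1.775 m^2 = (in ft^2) 19.11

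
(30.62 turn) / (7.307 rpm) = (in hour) 0.06984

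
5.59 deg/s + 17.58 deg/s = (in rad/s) 0.4044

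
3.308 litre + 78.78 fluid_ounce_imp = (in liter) 5.546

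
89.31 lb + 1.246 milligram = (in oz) 1429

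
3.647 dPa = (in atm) 3.599e-06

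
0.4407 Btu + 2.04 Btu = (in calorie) 625.5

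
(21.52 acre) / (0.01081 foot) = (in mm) 2.643e+10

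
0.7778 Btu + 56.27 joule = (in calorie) 209.6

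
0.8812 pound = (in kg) 0.3997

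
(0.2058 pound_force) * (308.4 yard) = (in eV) 1.611e+21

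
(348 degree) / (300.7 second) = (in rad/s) 0.0202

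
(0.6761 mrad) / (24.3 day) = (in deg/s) 1.845e-08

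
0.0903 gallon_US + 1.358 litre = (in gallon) 0.449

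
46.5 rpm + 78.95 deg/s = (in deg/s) 357.9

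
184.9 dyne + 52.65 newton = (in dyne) 5.265e+06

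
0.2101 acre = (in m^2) 850.2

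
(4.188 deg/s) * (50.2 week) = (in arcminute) 7.629e+09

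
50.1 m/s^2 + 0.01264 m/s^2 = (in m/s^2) 50.11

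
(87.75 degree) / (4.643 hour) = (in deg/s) 0.00525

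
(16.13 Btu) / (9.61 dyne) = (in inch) 6.972e+09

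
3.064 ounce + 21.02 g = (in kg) 0.1079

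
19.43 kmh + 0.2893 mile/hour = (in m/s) 5.527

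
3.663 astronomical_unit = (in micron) 5.48e+17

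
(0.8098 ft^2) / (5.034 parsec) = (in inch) 1.907e-17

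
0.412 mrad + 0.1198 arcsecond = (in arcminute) 1.418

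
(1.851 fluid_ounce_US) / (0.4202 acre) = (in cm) 3.219e-06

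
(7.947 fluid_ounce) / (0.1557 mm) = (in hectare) 0.0001509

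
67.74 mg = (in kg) 6.774e-05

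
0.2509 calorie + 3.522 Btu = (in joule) 3717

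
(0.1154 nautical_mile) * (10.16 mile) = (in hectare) 349.5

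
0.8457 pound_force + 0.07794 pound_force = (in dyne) 4.109e+05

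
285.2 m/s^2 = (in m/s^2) 285.2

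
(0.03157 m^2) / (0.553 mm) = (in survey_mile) 0.03547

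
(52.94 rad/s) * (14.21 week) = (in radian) 4.55e+08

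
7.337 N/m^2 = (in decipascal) 73.37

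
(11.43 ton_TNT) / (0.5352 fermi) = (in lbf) 2.009e+25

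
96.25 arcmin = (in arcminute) 96.25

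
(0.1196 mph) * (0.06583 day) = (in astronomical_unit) 2.033e-09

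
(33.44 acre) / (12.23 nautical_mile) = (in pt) 1.694e+04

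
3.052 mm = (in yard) 0.003338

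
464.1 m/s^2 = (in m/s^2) 464.1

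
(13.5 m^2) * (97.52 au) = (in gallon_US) 5.203e+16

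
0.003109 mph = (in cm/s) 0.139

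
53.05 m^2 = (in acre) 0.01311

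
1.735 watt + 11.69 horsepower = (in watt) 8719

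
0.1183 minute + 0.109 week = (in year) 0.002091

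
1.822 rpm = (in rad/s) 0.1908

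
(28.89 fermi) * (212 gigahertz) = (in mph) 0.0137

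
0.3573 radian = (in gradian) 22.75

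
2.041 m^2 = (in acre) 0.0005043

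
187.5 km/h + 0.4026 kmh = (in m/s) 52.2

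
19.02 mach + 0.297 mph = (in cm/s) 6.476e+05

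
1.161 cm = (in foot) 0.03809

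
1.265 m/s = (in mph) 2.83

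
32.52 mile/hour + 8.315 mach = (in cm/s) 2.846e+05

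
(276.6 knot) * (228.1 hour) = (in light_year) 1.235e-08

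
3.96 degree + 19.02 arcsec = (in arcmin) 237.9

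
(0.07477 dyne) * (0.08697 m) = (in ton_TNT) 1.554e-17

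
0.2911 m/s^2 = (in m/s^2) 0.2911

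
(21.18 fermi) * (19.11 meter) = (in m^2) 4.047e-13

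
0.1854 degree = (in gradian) 0.206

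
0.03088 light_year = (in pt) 8.281e+17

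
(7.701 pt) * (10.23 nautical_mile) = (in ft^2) 554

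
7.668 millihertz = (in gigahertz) 7.668e-12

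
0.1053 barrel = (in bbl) 0.1053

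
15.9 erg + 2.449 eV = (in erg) 15.9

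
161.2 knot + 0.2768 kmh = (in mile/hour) 185.7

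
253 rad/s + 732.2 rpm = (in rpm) 3148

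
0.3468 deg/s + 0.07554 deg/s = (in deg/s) 0.4223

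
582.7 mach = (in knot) 3.857e+05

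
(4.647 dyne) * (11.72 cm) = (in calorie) 1.302e-06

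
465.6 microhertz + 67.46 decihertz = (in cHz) 674.6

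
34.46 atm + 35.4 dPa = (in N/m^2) 3.492e+06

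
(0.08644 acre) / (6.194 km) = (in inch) 2.223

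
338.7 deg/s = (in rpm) 56.45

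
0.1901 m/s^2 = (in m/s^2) 0.1901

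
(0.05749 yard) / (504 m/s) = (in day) 1.207e-09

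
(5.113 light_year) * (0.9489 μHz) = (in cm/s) 4.59e+12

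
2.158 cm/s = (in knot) 0.04195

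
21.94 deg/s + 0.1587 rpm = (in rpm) 3.815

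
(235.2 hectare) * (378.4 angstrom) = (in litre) 89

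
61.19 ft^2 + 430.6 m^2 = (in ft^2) 4696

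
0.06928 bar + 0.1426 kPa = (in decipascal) 7.071e+04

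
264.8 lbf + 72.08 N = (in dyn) 1.25e+08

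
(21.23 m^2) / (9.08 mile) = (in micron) 1453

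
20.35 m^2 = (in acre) 0.005029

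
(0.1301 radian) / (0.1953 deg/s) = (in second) 38.17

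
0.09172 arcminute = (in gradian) 0.001699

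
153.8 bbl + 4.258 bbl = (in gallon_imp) 5528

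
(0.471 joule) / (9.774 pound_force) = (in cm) 1.083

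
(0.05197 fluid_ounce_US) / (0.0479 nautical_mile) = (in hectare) 1.733e-12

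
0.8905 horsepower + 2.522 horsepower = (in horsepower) 3.413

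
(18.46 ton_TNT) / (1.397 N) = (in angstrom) 5.529e+20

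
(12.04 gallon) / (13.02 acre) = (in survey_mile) 5.375e-10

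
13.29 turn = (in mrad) 8.35e+04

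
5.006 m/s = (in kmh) 18.02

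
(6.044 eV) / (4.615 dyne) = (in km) 2.098e-17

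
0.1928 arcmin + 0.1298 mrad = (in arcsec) 38.34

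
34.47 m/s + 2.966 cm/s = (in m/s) 34.5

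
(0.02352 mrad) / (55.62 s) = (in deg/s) 2.423e-05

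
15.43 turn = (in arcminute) 3.333e+05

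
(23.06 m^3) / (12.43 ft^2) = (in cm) 1997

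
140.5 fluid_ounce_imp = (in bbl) 0.02511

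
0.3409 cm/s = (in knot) 0.006627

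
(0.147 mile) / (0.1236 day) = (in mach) 6.506e-05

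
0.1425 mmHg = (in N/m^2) 19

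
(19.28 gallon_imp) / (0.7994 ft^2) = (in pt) 3345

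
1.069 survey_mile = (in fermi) 1.72e+18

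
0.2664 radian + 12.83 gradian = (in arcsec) 9.652e+04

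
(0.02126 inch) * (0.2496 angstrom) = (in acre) 3.331e-18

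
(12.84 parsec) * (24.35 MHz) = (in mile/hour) 2.158e+25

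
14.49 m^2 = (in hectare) 0.001449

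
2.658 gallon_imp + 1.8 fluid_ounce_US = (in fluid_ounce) 410.4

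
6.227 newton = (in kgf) 0.635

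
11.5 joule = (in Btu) 0.0109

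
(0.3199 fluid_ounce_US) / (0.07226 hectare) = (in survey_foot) 4.295e-08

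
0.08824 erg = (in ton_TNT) 2.109e-18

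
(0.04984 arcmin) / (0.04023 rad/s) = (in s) 0.0003604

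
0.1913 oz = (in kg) 0.005423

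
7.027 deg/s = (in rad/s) 0.1226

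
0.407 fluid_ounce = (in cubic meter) 1.204e-05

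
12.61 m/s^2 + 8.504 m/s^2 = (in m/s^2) 21.11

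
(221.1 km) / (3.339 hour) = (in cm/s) 1839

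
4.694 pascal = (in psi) 0.0006808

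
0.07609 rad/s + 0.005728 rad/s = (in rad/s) 0.08182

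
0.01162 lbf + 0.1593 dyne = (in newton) 0.05169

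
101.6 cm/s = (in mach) 0.002984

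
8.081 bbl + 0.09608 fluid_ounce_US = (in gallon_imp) 282.6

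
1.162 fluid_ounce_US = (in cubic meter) 3.436e-05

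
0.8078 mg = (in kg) 8.078e-07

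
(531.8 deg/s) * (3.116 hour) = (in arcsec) 2.148e+10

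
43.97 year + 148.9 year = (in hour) 1.69e+06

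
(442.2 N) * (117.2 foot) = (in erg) 1.58e+11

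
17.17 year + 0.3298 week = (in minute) 9.028e+06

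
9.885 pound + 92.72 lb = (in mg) 4.654e+07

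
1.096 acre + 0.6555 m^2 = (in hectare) 0.4436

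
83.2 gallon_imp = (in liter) 378.2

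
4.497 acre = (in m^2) 1.82e+04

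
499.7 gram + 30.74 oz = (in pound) 3.023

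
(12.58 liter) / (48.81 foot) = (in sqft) 0.009102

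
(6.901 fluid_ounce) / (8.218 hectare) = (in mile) 1.543e-12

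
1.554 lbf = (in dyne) 6.913e+05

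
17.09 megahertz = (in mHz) 1.709e+10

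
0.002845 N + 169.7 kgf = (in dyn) 1.664e+08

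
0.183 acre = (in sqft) 7971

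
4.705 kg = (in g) 4705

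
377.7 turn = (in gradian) 1.511e+05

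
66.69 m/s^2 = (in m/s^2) 66.69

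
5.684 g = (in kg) 0.005684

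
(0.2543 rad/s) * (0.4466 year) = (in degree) 2.052e+08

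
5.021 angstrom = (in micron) 0.0005021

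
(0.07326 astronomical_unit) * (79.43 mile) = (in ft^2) 1.508e+16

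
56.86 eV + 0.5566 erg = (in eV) 3.474e+11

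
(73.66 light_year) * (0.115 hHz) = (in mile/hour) 1.793e+19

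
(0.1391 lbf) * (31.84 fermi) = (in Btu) 1.867e-17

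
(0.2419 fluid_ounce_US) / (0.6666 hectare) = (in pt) 3.042e-06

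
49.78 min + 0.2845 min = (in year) 9.525e-05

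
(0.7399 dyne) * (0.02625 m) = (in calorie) 4.642e-08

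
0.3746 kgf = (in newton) 3.674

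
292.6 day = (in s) 2.528e+07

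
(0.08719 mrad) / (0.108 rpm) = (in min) 0.0001285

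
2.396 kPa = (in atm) 0.02365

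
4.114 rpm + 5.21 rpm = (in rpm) 9.324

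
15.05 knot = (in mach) 0.02274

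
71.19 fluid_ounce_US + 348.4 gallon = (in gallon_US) 349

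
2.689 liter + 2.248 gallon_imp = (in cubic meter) 0.01291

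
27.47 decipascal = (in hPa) 0.02747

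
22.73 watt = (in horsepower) 0.03048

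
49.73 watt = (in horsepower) 0.06669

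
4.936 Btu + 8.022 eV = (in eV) 3.25e+22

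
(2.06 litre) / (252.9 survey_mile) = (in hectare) 5.061e-13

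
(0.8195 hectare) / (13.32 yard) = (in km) 0.6728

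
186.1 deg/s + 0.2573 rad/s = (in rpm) 33.47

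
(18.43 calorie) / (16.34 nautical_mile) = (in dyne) 254.8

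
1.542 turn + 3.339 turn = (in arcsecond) 6.326e+06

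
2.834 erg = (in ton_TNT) 6.773e-17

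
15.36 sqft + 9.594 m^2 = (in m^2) 11.02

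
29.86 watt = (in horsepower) 0.04004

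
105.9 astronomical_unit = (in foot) 5.198e+13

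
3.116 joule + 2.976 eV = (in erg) 3.116e+07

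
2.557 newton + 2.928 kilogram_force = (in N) 31.27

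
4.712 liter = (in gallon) 1.245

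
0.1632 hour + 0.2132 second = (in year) 1.864e-05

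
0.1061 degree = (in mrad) 1.852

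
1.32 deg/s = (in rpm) 0.22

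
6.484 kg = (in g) 6484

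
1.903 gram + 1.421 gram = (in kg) 0.003324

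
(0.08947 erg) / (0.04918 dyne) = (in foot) 0.05969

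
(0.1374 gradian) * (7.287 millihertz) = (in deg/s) 0.0009011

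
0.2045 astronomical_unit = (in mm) 3.059e+13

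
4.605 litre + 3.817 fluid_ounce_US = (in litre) 4.718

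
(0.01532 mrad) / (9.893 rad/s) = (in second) 1.549e-06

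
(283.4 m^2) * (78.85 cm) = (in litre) 2.235e+05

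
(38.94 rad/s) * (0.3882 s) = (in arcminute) 5.197e+04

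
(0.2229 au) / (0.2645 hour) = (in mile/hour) 7.834e+07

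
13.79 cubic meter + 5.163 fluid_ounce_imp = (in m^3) 13.79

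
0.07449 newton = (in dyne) 7449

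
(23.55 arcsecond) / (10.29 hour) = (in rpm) 2.943e-08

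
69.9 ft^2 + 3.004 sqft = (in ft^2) 72.9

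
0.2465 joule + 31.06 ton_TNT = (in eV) 8.111e+29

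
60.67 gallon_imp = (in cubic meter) 0.2758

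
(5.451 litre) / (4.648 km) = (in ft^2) 1.262e-05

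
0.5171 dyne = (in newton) 5.171e-06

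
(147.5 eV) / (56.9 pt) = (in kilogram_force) 1.201e-16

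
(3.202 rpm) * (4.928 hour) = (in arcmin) 2.045e+07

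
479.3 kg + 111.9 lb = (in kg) 530.1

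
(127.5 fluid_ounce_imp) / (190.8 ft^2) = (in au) 1.366e-15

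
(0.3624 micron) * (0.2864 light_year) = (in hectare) 9.819e+04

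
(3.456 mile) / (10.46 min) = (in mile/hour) 19.82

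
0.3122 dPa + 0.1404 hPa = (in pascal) 14.07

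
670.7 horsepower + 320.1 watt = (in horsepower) 671.1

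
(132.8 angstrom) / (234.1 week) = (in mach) 2.755e-19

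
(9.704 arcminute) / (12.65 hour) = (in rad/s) 6.198e-08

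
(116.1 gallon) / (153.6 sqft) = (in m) 0.0308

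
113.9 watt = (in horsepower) 0.1527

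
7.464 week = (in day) 52.25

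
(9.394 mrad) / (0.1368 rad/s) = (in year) 2.177e-09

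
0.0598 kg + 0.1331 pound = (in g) 120.2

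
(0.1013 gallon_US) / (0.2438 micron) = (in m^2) 1573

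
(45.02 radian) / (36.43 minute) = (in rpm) 0.1967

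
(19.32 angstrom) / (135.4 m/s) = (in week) 2.359e-17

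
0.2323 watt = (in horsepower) 0.0003115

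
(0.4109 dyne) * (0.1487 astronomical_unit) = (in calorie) 2.185e+04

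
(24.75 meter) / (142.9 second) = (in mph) 0.3874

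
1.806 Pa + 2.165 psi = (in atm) 0.1473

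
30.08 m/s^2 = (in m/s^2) 30.08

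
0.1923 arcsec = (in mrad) 0.0009323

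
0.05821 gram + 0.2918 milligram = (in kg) 5.85e-05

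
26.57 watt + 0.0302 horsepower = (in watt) 49.09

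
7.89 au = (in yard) 1.291e+12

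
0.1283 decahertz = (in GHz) 1.283e-09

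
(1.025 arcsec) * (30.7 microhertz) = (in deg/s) 8.741e-09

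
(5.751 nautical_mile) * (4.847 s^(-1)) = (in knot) 1.004e+05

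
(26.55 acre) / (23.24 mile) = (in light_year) 3.036e-16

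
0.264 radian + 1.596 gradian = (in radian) 0.2891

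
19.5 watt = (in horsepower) 0.02615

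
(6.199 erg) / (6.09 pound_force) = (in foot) 7.508e-08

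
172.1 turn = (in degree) 6.196e+04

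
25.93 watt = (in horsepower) 0.03477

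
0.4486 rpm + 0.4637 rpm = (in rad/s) 0.09554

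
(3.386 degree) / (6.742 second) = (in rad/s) 0.008765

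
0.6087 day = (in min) 876.5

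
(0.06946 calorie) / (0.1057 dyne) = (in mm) 2.749e+08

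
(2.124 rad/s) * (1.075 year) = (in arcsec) 1.485e+13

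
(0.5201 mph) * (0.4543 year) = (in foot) 1.093e+07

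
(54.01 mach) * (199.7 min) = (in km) 2.204e+05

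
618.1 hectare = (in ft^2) 6.653e+07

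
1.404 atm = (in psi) 20.63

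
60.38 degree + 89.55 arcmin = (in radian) 1.08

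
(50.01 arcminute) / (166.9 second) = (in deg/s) 0.004994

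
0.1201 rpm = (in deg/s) 0.7206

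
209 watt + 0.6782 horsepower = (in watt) 714.7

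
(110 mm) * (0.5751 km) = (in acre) 0.01563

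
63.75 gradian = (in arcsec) 2.066e+05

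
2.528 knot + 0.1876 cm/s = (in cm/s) 130.2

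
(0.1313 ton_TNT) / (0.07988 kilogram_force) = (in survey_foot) 2.301e+09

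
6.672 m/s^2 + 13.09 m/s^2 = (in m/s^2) 19.76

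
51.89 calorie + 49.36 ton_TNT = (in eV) 1.289e+30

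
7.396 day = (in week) 1.057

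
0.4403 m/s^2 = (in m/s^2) 0.4403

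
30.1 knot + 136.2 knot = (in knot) 166.3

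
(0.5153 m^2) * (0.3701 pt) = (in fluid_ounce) 2.275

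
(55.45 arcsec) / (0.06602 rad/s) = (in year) 1.291e-10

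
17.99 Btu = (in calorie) 4536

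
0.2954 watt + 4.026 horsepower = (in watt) 3002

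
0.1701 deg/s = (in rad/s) 0.002969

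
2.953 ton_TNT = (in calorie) 2.953e+09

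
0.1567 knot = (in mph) 0.1803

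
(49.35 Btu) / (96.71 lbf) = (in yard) 132.4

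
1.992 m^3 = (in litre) 1992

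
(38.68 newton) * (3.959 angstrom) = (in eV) 9.558e+10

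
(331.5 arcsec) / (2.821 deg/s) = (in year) 1.035e-09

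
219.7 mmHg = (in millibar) 292.9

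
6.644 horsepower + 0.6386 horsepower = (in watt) 5431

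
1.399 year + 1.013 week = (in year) 1.418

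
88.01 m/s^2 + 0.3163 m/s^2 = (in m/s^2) 88.33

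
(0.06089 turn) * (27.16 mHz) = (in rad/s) 0.01039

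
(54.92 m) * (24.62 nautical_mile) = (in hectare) 250.4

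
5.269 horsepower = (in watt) 3929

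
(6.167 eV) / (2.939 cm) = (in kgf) 3.428e-18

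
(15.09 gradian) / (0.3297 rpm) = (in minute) 0.1144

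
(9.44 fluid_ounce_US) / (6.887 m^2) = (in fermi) 4.054e+10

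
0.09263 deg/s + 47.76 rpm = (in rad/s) 5.003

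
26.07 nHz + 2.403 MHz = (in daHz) 2.403e+05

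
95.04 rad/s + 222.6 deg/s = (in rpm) 944.7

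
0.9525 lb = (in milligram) 4.32e+05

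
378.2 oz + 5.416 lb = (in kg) 13.18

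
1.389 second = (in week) 2.297e-06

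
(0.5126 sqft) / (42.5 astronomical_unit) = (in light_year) 7.917e-31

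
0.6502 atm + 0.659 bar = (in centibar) 131.8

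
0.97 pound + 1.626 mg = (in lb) 0.97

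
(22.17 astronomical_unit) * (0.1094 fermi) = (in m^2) 0.0003628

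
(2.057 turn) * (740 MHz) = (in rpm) 9.133e+10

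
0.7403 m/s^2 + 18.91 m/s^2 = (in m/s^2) 19.65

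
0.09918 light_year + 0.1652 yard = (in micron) 9.383e+20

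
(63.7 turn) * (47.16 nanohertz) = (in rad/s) 1.888e-05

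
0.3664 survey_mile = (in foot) 1935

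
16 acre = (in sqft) 6.97e+05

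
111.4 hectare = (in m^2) 1.114e+06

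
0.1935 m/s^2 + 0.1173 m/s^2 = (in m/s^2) 0.3108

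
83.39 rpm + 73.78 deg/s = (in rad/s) 10.02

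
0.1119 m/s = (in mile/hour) 0.2503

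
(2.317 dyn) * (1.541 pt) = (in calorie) 3.01e-09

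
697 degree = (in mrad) 1.216e+04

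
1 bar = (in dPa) 1e+06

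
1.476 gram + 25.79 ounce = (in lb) 1.615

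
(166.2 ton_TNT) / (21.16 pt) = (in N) 9.315e+13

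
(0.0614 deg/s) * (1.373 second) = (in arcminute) 5.058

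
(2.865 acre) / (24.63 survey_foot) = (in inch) 6.08e+04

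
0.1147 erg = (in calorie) 2.741e-09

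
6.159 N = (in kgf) 0.628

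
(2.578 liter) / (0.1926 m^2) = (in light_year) 1.415e-18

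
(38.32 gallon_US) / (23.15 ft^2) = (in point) 191.2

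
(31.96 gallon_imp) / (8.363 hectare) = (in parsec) 5.63e-23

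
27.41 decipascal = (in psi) 0.0003975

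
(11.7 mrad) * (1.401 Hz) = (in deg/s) 0.9392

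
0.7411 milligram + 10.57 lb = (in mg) 4.794e+06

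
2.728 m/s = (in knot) 5.303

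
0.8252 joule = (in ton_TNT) 1.972e-10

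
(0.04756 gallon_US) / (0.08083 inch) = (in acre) 2.167e-05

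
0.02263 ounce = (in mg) 641.5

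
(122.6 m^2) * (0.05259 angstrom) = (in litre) 6.448e-07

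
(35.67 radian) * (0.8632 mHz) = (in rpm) 0.294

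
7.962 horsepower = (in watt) 5937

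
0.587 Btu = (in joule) 619.3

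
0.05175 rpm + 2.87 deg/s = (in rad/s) 0.05551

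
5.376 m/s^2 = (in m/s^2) 5.376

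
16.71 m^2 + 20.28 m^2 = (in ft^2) 398.2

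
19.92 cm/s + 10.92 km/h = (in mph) 7.231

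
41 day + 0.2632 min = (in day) 41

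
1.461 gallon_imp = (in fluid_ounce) 224.6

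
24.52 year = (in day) 8950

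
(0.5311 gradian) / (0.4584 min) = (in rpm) 0.002896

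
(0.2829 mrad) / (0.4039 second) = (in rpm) 0.006689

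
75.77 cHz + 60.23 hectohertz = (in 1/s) 6024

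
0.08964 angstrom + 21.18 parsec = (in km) 6.535e+14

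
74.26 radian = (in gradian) 4728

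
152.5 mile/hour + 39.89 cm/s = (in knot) 133.3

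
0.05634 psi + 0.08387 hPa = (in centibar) 0.3968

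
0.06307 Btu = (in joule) 66.54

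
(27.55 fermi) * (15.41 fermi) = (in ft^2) 4.57e-27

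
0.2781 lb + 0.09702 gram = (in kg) 0.1262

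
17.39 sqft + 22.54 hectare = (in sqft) 2.426e+06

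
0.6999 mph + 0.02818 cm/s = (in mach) 0.0009197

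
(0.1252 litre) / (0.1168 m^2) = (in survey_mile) 6.661e-07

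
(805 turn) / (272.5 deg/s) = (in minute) 17.72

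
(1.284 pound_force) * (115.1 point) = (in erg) 2.319e+06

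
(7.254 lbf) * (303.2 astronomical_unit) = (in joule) 1.464e+15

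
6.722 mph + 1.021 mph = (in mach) 0.01017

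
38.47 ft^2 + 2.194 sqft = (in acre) 0.0009335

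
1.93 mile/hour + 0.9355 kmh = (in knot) 2.182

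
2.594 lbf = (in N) 11.54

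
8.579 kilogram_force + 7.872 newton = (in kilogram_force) 9.382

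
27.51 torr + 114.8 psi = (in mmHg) 5964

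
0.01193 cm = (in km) 1.193e-07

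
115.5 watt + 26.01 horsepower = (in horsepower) 26.16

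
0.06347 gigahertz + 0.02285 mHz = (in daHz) 6.347e+06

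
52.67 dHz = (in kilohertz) 0.005267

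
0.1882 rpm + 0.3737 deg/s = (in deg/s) 1.503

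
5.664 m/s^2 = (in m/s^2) 5.664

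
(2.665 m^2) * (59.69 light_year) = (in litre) 1.505e+21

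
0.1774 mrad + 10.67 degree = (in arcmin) 640.8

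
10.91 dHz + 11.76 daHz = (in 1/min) 7121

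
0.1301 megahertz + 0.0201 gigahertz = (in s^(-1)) 2.023e+07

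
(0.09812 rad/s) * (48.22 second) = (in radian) 4.731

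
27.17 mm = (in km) 2.717e-05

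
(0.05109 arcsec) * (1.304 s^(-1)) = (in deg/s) 1.851e-05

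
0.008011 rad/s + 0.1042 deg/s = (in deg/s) 0.5632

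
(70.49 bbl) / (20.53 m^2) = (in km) 0.0005459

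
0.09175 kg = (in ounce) 3.236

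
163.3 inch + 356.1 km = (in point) 1.009e+09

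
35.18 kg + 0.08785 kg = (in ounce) 1244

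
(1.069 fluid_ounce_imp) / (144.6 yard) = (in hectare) 2.297e-11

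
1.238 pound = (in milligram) 5.615e+05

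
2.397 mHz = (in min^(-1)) 0.1438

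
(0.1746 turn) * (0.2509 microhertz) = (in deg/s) 1.577e-05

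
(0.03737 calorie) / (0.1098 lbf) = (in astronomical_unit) 2.14e-12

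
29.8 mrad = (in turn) 0.004743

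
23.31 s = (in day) 0.0002698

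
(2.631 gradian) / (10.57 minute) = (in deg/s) 0.003734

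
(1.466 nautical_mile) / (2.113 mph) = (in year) 9.114e-05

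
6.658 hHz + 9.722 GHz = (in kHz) 9.722e+06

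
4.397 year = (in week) 229.3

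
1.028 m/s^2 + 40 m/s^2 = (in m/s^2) 41.03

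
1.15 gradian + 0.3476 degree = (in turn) 0.003841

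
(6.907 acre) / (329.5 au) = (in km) 5.671e-13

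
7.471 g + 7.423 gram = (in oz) 0.5254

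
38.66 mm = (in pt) 109.6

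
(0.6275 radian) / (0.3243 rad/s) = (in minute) 0.03225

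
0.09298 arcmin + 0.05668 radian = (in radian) 0.05671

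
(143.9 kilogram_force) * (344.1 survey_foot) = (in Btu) 140.3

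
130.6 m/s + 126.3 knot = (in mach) 0.5744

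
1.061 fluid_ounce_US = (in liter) 0.03138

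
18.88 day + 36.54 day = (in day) 55.42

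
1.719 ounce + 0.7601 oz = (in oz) 2.479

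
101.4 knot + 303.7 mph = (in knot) 365.3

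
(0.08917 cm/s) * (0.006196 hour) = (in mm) 19.89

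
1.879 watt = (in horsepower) 0.00252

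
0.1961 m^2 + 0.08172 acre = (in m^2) 330.9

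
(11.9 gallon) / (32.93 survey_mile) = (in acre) 2.1e-10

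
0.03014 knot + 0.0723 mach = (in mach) 0.07235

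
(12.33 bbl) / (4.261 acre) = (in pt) 0.3223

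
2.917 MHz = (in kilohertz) 2917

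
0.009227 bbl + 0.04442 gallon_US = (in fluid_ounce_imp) 57.55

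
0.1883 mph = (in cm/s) 8.418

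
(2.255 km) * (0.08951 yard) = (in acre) 0.04561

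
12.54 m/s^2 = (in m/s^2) 12.54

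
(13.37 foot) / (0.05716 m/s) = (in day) 0.0008252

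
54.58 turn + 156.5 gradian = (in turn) 54.97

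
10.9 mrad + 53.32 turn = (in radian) 335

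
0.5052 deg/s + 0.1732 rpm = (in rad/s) 0.02695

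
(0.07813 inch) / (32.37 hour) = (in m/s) 1.703e-08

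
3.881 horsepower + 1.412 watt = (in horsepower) 3.883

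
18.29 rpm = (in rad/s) 1.915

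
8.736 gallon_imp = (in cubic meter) 0.03971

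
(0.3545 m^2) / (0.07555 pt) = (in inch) 5.237e+05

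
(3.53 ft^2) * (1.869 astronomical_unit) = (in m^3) 9.169e+10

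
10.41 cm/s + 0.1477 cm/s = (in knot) 0.2052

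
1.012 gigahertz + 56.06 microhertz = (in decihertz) 1.012e+10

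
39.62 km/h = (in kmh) 39.62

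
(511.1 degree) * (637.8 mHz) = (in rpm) 54.33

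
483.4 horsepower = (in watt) 3.605e+05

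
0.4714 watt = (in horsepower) 0.0006322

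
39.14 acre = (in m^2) 1.584e+05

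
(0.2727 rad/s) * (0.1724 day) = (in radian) 4062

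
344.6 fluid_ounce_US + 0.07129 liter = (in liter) 10.26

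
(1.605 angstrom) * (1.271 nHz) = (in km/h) 7.344e-19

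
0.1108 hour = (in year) 1.265e-05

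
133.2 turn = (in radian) 836.9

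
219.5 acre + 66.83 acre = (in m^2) 1.159e+06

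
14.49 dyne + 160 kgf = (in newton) 1569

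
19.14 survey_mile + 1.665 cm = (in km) 30.8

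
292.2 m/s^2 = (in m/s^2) 292.2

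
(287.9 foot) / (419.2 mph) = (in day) 5.42e-06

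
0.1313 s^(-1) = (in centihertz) 13.13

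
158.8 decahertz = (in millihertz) 1.588e+06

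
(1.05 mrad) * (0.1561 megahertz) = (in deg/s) 9391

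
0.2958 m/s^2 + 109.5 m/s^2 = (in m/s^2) 109.8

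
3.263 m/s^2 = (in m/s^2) 3.263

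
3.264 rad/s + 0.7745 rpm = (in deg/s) 191.7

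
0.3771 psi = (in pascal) 2600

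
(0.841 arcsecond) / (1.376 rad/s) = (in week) 4.899e-12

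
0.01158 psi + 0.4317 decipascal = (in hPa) 0.7988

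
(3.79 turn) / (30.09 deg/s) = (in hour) 0.0126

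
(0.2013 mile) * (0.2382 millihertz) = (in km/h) 0.2778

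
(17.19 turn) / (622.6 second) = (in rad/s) 0.1735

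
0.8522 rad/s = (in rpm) 8.138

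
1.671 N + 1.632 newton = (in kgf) 0.3368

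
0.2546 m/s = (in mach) 0.0007477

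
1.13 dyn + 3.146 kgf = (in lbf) 6.936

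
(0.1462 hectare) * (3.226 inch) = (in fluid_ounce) 4.051e+06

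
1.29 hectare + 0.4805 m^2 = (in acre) 3.188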